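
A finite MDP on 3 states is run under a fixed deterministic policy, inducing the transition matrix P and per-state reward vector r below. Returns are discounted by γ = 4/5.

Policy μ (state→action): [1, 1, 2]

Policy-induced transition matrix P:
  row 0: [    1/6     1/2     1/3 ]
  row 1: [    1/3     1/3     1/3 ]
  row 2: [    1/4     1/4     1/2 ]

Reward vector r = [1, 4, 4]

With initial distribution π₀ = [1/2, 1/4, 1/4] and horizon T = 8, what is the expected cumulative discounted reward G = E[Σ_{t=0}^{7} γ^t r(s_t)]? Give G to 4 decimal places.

G = 12.7611

t=0: π = [0.5000, 0.2500, 0.2500], E[r] = 2.5000, γ^t·E[r] = 2.500000, running G = 2.500000
t=1: π = [0.2292, 0.3958, 0.3750], E[r] = 3.3125, γ^t·E[r] = 2.650000, running G = 5.150000
t=2: π = [0.2639, 0.3403, 0.3958], E[r] = 3.2083, γ^t·E[r] = 2.053333, running G = 7.203333
t=3: π = [0.2564, 0.3443, 0.3993], E[r] = 3.2309, γ^t·E[r] = 1.654222, running G = 8.857556
t=4: π = [0.2573, 0.3428, 0.3999], E[r] = 3.2280, γ^t·E[r] = 1.322193, running G = 10.179748
t=5: π = [0.2571, 0.3429, 0.4000], E[r] = 3.2286, γ^t·E[r] = 1.057960, running G = 11.237708
t=6: π = [0.2571, 0.3429, 0.4000], E[r] = 3.2286, γ^t·E[r] = 0.846347, running G = 12.084054
t=7: π = [0.2571, 0.3429, 0.4000], E[r] = 3.2286, γ^t·E[r] = 0.677081, running G = 12.761135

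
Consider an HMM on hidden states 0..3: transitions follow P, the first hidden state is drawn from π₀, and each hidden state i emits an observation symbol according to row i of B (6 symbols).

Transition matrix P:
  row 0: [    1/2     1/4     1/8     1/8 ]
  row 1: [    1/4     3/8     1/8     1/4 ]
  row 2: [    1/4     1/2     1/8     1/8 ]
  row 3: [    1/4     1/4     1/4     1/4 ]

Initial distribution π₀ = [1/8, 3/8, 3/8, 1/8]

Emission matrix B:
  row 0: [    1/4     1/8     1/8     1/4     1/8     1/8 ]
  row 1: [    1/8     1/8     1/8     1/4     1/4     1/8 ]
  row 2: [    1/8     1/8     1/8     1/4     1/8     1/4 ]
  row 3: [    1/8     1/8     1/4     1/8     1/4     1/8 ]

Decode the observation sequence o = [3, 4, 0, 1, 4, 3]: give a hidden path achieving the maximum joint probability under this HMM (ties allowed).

path = [2, 1, 0, 0, 0, 0]

t=0: δ = [3.125e-02, 9.375e-02, 9.375e-02, 1.562e-02]  (obs o_0=3)
t=1: δ = [2.930e-03, 1.172e-02, 1.465e-03, 5.859e-03]  ψ = [1, 2, 1, 1]  (obs o_1=4)
t=2: δ = [7.324e-04, 5.493e-04, 1.831e-04, 3.662e-04]  ψ = [1, 1, 1, 1]  (obs o_2=0)
t=3: δ = [4.578e-05, 2.575e-05, 1.144e-05, 1.717e-05]  ψ = [0, 1, 0, 1]  (obs o_3=1)
t=4: δ = [2.861e-06, 2.861e-06, 7.153e-07, 1.609e-06]  ψ = [0, 0, 0, 1]  (obs o_4=4)
t=5: δ = [3.576e-07, 2.682e-07, 1.006e-07, 8.941e-08]  ψ = [0, 1, 3, 1]  (obs o_5=3)
backtrack: best end state = 0; path = [2, 1, 0, 0, 0, 0]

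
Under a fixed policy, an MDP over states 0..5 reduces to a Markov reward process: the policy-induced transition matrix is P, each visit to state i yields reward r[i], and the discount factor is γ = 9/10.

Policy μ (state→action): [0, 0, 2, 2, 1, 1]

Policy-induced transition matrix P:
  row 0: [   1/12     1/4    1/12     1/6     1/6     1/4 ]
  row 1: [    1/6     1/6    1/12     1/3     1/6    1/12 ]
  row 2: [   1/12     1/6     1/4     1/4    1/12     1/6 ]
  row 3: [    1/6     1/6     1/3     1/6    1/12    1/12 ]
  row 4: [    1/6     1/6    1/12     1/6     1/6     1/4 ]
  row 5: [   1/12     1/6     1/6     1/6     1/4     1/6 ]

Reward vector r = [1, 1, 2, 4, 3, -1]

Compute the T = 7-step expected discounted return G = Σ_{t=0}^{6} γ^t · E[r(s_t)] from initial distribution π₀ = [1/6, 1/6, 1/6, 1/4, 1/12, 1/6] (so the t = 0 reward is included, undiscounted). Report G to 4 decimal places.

t=0: π = [0.1667, 0.1667, 0.1667, 0.2500, 0.0833, 0.1667], E[r] = 1.7500, γ^t·E[r] = 1.750000, running G = 1.750000
t=1: π = [0.1250, 0.1806, 0.1875, 0.2083, 0.1458, 0.1528], E[r] = 1.7986, γ^t·E[r] = 1.618750, running G = 3.368750
t=2: π = [0.1279, 0.1771, 0.1794, 0.2124, 0.1464, 0.1568], E[r] = 1.7957, γ^t·E[r] = 1.454531, running G = 4.823281
t=3: π = [0.1280, 0.1773, 0.1794, 0.2111, 0.1471, 0.1571], E[r] = 1.7928, γ^t·E[r] = 1.306969, running G = 6.130250
t=4: π = [0.1280, 0.1773, 0.1791, 0.2112, 0.1472, 0.1572], E[r] = 1.7926, γ^t·E[r] = 1.176127, running G = 7.306377
t=5: π = [0.1280, 0.1773, 0.1791, 0.2111, 0.1472, 0.1572], E[r] = 1.7926, γ^t·E[r] = 1.058492, running G = 8.364869
t=6: π = [0.1280, 0.1773, 0.1791, 0.2111, 0.1472, 0.1572], E[r] = 1.7925, γ^t·E[r] = 0.952632, running G = 9.317501

G = 9.3175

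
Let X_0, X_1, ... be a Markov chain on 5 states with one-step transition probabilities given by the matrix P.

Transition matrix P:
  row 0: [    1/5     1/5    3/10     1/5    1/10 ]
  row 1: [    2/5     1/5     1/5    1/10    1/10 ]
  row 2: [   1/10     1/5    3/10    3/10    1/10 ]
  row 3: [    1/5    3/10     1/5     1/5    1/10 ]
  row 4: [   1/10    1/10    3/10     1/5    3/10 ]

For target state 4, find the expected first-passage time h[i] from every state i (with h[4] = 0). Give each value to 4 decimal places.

First-step conditioning: h[4] = 0; for i ≠ 4, h[i] = 1 + Σ_k P[i][k]·h[k].
  h[0] = 1 + 1/5·h[0] + 1/5·h[1] + 3/10·h[2] + 1/5·h[3]
  h[1] = 1 + 2/5·h[0] + 1/5·h[1] + 1/5·h[2] + 1/10·h[3]
  h[2] = 1 + 1/10·h[0] + 1/5·h[1] + 3/10·h[2] + 3/10·h[3]
  h[3] = 1 + 1/5·h[0] + 3/10·h[1] + 1/5·h[2] + 1/5·h[3]
Solving the 4×4 linear system over states ≠ 4 gives exactly h = [10, 10, 10, 10, 0] (h[4] = 0 is the target).

h = [10.0000, 10.0000, 10.0000, 10.0000, 0.0000]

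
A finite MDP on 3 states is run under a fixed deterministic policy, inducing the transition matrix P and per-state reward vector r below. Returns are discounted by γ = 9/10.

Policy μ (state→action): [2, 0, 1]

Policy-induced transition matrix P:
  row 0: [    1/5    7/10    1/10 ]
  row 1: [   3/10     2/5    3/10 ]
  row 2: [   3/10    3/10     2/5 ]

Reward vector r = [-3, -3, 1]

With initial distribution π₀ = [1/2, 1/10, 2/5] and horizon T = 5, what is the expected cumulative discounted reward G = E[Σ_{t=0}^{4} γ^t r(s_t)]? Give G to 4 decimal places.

t=0: π = [0.5000, 0.1000, 0.4000], E[r] = -1.4000, γ^t·E[r] = -1.400000, running G = -1.400000
t=1: π = [0.2500, 0.5100, 0.2400], E[r] = -2.0400, γ^t·E[r] = -1.836000, running G = -3.236000
t=2: π = [0.2750, 0.4510, 0.2740], E[r] = -1.9040, γ^t·E[r] = -1.542240, running G = -4.778240
t=3: π = [0.2725, 0.4551, 0.2724], E[r] = -1.9104, γ^t·E[r] = -1.392682, running G = -6.170922
t=4: π = [0.2728, 0.4545, 0.2727], E[r] = -1.9090, γ^t·E[r] = -1.252521, running G = -7.423443

G = -7.4234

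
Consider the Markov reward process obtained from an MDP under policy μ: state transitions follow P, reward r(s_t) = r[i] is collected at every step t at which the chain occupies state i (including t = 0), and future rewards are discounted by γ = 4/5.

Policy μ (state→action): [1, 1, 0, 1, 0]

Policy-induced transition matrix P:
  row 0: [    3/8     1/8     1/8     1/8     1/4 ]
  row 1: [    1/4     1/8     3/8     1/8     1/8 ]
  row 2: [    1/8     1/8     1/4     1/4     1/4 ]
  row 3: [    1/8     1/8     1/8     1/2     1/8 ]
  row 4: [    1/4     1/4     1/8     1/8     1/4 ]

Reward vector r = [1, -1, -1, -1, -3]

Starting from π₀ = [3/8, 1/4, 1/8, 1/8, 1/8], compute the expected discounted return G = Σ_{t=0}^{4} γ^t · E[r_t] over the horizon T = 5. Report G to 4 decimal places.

t=0: π = [0.3750, 0.2500, 0.1250, 0.1250, 0.1250], E[r] = -0.5000, γ^t·E[r] = -0.500000, running G = -0.500000
t=1: π = [0.2656, 0.1406, 0.2031, 0.1875, 0.2031], E[r] = -0.8750, γ^t·E[r] = -0.700000, running G = -1.200000
t=2: π = [0.2344, 0.1504, 0.1855, 0.2207, 0.2090], E[r] = -0.9492, γ^t·E[r] = -0.607500, running G = -1.807500
t=3: π = [0.2285, 0.1511, 0.1858, 0.2310, 0.2036], E[r] = -0.9502, γ^t·E[r] = -0.486500, running G = -2.294000
t=4: π = [0.2265, 0.1505, 0.1860, 0.2348, 0.2022], E[r] = -0.9515, γ^t·E[r] = -0.389750, running G = -2.683750

G = -2.6838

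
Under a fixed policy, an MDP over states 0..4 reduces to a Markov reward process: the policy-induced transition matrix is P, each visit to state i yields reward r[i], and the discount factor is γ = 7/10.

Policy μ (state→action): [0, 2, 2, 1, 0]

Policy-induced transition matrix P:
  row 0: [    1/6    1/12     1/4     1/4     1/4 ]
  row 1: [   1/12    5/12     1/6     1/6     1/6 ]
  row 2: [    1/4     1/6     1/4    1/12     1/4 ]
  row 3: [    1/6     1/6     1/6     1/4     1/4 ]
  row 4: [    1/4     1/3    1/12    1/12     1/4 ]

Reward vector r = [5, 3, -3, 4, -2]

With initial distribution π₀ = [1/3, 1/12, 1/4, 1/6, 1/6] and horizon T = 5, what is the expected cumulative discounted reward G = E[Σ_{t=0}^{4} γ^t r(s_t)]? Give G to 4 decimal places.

G = 3.6912

t=0: π = [0.3333, 0.0833, 0.2500, 0.1667, 0.1667], E[r] = 1.5000, γ^t·E[r] = 1.500000, running G = 1.500000
t=1: π = [0.1944, 0.1875, 0.2014, 0.1736, 0.2431], E[r] = 1.1389, γ^t·E[r] = 0.797222, running G = 2.297222
t=2: π = [0.1881, 0.2378, 0.1794, 0.1603, 0.2344], E[r] = 1.2882, γ^t·E[r] = 0.631215, running G = 2.928438
t=3: π = [0.1813, 0.2495, 0.1778, 0.1612, 0.2302], E[r] = 1.3064, γ^t·E[r] = 0.448103, running G = 3.376541
t=4: π = [0.1799, 0.2523, 0.1774, 0.1612, 0.2292], E[r] = 1.3105, γ^t·E[r] = 0.314643, running G = 3.691184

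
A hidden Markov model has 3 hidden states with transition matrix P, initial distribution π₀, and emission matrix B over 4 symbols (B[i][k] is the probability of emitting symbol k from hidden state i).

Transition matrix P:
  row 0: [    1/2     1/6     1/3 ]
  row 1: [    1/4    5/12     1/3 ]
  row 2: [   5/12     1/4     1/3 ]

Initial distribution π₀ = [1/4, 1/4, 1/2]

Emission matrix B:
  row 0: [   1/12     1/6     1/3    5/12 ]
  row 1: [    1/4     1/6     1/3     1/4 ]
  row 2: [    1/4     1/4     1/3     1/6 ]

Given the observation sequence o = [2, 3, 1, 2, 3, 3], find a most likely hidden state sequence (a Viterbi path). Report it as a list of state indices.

t=0: δ = [8.333e-02, 8.333e-02, 1.667e-01]  (obs o_0=2)
t=1: δ = [2.894e-02, 1.042e-02, 9.259e-03]  ψ = [2, 2, 2]  (obs o_1=3)
t=2: δ = [2.411e-03, 8.038e-04, 2.411e-03]  ψ = [0, 0, 0]  (obs o_2=1)
t=3: δ = [4.019e-04, 2.009e-04, 2.679e-04]  ψ = [0, 2, 0]  (obs o_3=2)
t=4: δ = [8.372e-05, 2.093e-05, 2.233e-05]  ψ = [0, 1, 0]  (obs o_4=3)
t=5: δ = [1.744e-05, 3.489e-06, 4.651e-06]  ψ = [0, 0, 0]  (obs o_5=3)
backtrack: best end state = 0; path = [2, 0, 0, 0, 0, 0]

path = [2, 0, 0, 0, 0, 0]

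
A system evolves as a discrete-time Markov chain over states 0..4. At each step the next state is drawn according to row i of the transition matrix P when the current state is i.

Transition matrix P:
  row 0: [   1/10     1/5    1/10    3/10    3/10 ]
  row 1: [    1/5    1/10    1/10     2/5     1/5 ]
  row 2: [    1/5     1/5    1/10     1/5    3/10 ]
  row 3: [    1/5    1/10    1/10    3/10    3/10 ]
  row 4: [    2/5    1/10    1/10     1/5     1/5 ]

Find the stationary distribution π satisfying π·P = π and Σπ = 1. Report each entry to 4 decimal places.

Balance equations π_j = Σ_i π_i·P[i][j]:
  π_0 = 1/10·π_0 + 1/5·π_1 + 1/5·π_2 + 1/5·π_3 + 2/5·π_4
  π_1 = 1/5·π_0 + 1/10·π_1 + 1/5·π_2 + 1/10·π_3 + 1/10·π_4
  π_2 = 1/10·π_0 + 1/10·π_1 + 1/10·π_2 + 1/10·π_3 + 1/10·π_4
  π_3 = 3/10·π_0 + 2/5·π_1 + 1/5·π_2 + 3/10·π_3 + 1/5·π_4
  normalize: π_0 + π_1 + π_2 + π_3 + π_4 = 1
Solving the linear system gives exactly π = [463/2020, 537/4040, 1/10, 28/101, 1053/4040].

π = [0.2292, 0.1329, 0.1000, 0.2772, 0.2606]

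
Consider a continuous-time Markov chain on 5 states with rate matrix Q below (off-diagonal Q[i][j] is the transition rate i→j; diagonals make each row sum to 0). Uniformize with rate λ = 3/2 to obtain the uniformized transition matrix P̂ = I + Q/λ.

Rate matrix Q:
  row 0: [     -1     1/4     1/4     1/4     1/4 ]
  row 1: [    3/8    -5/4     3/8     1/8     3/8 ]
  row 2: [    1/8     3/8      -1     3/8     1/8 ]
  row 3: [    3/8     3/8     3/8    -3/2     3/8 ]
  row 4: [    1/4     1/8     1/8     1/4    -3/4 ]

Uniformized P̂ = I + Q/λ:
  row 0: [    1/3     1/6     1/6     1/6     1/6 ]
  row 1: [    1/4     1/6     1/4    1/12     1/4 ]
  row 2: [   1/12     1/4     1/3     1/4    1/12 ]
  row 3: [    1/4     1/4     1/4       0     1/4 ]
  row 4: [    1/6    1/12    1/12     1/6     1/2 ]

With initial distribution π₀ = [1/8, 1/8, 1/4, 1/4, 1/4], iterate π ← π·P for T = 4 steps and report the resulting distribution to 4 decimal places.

t=0: π = [0.1250, 0.1250, 0.2500, 0.2500, 0.2500]
t=1: π = [0.1979, 0.1875, 0.2188, 0.1354, 0.2604]
t=2: π = [0.2083, 0.1745, 0.2083, 0.1467, 0.2622]
t=3: π = [0.2108, 0.1744, 0.2063, 0.1450, 0.2635]
t=4: π = [0.2112, 0.1740, 0.2057, 0.1452, 0.2639]

π = [0.2112, 0.1740, 0.2057, 0.1452, 0.2639]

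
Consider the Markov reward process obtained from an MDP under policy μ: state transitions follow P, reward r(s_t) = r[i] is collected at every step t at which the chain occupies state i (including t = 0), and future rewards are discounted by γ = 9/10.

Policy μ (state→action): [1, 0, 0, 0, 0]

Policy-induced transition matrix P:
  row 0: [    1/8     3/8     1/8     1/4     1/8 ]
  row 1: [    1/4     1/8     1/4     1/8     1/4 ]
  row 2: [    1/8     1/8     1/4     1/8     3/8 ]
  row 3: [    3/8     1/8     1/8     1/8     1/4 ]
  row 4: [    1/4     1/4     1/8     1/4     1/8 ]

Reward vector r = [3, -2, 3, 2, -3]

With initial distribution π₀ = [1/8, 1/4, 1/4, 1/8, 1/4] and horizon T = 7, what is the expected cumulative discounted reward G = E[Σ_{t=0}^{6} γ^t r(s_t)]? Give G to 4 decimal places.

G = 2.1514

t=0: π = [0.1250, 0.2500, 0.2500, 0.1250, 0.2500], E[r] = 0.1250, γ^t·E[r] = 0.125000, running G = 0.125000
t=1: π = [0.2188, 0.1875, 0.1875, 0.1719, 0.2344], E[r] = 0.4844, γ^t·E[r] = 0.435938, running G = 0.560938
t=2: π = [0.2207, 0.2090, 0.1719, 0.1816, 0.2168], E[r] = 0.4727, γ^t·E[r] = 0.382852, running G = 0.943789
t=3: π = [0.2236, 0.2073, 0.1726, 0.1797, 0.2168], E[r] = 0.4832, γ^t·E[r] = 0.352219, running G = 1.296009
t=4: π = [0.2229, 0.2080, 0.1725, 0.1801, 0.2165], E[r] = 0.4808, γ^t·E[r] = 0.315436, running G = 1.611444
t=5: π = [0.2231, 0.2078, 0.1726, 0.1799, 0.2166], E[r] = 0.4813, γ^t·E[r] = 0.284205, running G = 1.895650
t=6: π = [0.2230, 0.2078, 0.1725, 0.1800, 0.2166], E[r] = 0.4812, γ^t·E[r] = 0.255705, running G = 2.151355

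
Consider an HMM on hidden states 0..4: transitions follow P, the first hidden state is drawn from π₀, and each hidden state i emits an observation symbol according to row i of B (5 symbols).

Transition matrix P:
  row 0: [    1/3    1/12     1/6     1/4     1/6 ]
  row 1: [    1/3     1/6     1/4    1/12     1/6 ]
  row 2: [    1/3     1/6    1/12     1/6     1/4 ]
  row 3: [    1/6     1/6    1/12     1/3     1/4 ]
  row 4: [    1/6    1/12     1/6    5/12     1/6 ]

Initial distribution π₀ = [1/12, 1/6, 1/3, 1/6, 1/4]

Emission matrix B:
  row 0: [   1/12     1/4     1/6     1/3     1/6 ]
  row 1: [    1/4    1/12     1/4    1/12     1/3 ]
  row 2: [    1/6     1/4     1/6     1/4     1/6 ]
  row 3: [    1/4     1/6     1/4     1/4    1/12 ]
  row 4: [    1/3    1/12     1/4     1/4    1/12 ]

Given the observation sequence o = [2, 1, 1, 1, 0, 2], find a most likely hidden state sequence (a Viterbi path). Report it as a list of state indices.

path = [2, 0, 0, 0, 4, 3]

t=0: δ = [1.389e-02, 4.167e-02, 5.556e-02, 4.167e-02, 6.250e-02]  (obs o_0=2)
t=1: δ = [4.630e-03, 7.716e-04, 2.604e-03, 4.340e-03, 1.157e-03]  ψ = [2, 2, 1, 4, 2]  (obs o_1=1)
t=2: δ = [3.858e-04, 6.028e-05, 1.929e-04, 2.411e-04, 9.042e-05]  ψ = [0, 3, 0, 3, 3]  (obs o_2=1)
t=3: δ = [3.215e-05, 3.349e-06, 1.608e-05, 1.608e-05, 5.358e-06]  ψ = [0, 3, 0, 0, 0]  (obs o_3=1)
t=4: δ = [8.931e-07, 6.698e-07, 8.931e-07, 2.009e-06, 1.786e-06]  ψ = [0, 0, 0, 0, 0]  (obs o_4=0)
t=5: δ = [5.582e-08, 8.372e-08, 4.961e-08, 1.861e-07, 1.256e-07]  ψ = [3, 3, 4, 4, 3]  (obs o_5=2)
backtrack: best end state = 3; path = [2, 0, 0, 0, 4, 3]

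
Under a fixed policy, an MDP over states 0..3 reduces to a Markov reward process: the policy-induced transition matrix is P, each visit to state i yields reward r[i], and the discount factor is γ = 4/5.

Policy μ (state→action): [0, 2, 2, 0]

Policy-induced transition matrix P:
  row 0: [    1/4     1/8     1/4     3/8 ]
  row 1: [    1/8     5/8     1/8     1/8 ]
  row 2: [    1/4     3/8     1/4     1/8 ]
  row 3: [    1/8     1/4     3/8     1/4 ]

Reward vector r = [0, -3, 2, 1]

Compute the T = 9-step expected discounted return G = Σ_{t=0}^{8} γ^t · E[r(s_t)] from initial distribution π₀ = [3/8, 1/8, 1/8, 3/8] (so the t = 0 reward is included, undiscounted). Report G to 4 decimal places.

t=0: π = [0.3750, 0.1250, 0.1250, 0.3750], E[r] = 0.2500, γ^t·E[r] = 0.250000, running G = 0.250000
t=1: π = [0.1875, 0.2656, 0.2813, 0.2656], E[r] = 0.0313, γ^t·E[r] = 0.025000, running G = 0.275000
t=2: π = [0.1836, 0.3613, 0.2500, 0.2051], E[r] = -0.3789, γ^t·E[r] = -0.242500, running G = 0.032500
t=3: π = [0.1792, 0.3938, 0.2305, 0.1965], E[r] = -0.5239, γ^t·E[r] = -0.268250, running G = -0.235750
t=4: π = [0.1762, 0.4041, 0.2253, 0.1944], E[r] = -0.5672, γ^t·E[r] = -0.232325, running G = -0.468075
t=5: π = [0.1752, 0.4077, 0.2238, 0.1933], E[r] = -0.5821, γ^t·E[r] = -0.190743, running G = -0.658818
t=6: π = [0.1749, 0.4090, 0.2232, 0.1930], E[r] = -0.5875, γ^t·E[r] = -0.154001, running G = -0.812819
t=7: π = [0.1748, 0.4094, 0.2230, 0.1928], E[r] = -0.5894, γ^t·E[r] = -0.123596, running G = -0.936415
t=8: π = [0.1747, 0.4096, 0.2229, 0.1928], E[r] = -0.5900, γ^t·E[r] = -0.098987, running G = -1.035402

G = -1.0354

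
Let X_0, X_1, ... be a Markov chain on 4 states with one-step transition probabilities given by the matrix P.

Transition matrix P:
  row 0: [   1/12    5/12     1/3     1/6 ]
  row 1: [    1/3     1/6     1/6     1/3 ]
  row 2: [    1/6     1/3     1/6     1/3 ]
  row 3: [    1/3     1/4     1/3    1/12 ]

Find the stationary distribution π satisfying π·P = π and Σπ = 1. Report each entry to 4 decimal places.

Balance equations π_j = Σ_i π_i·P[i][j]:
  π_0 = 1/12·π_0 + 1/3·π_1 + 1/6·π_2 + 1/3·π_3
  π_1 = 5/12·π_0 + 1/6·π_1 + 1/3·π_2 + 1/4·π_3
  π_2 = 1/3·π_0 + 1/6·π_1 + 1/6·π_2 + 1/3·π_3
  normalize: π_0 + π_1 + π_2 + π_3 = 1
Solving the linear system gives exactly π = [161/688, 393/1376, 337/1376, 81/344].

π = [0.2340, 0.2856, 0.2449, 0.2355]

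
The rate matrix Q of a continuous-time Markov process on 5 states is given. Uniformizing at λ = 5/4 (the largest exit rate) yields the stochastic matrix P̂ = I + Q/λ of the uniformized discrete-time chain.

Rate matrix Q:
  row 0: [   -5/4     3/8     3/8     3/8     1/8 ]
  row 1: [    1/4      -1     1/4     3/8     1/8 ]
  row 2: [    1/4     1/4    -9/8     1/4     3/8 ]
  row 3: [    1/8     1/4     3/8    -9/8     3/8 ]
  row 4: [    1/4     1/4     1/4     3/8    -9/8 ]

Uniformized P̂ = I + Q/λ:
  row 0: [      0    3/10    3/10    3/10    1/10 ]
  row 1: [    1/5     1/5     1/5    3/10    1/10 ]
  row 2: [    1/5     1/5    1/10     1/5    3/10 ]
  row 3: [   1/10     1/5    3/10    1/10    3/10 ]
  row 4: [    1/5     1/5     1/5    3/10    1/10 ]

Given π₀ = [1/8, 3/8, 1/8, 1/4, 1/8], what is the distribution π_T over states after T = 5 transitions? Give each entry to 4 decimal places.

π = [0.1474, 0.2147, 0.2163, 0.2320, 0.1897]

t=0: π = [0.1250, 0.3750, 0.1250, 0.2500, 0.1250]
t=1: π = [0.1500, 0.2125, 0.2250, 0.2375, 0.1750]
t=2: π = [0.1463, 0.2150, 0.2163, 0.2300, 0.1925]
t=3: π = [0.1478, 0.2146, 0.2160, 0.2324, 0.1893]
t=4: π = [0.1472, 0.2148, 0.2164, 0.2319, 0.1897]
t=5: π = [0.1474, 0.2147, 0.2163, 0.2320, 0.1897]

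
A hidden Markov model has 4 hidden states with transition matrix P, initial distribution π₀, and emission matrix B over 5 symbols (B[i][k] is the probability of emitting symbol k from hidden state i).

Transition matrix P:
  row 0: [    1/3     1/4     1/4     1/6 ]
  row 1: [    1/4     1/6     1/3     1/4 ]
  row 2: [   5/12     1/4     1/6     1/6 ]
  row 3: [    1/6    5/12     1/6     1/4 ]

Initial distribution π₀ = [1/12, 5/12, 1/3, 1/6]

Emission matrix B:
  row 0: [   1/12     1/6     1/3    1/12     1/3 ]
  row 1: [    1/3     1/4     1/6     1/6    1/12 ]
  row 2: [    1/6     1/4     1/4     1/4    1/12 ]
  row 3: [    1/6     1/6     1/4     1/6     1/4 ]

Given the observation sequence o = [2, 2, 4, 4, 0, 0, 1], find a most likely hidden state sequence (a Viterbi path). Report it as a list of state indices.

t=0: δ = [2.778e-02, 6.944e-02, 8.333e-02, 4.167e-02]  (obs o_0=2)
t=1: δ = [1.157e-02, 3.472e-03, 5.787e-03, 4.340e-03]  ψ = [2, 2, 1, 1]  (obs o_1=2)
t=2: δ = [1.286e-03, 2.411e-04, 2.411e-04, 4.823e-04]  ψ = [0, 0, 0, 0]  (obs o_2=4)
t=3: δ = [1.429e-04, 2.679e-05, 2.679e-05, 5.358e-05]  ψ = [0, 0, 0, 0]  (obs o_3=4)
t=4: δ = [3.969e-06, 1.191e-05, 5.954e-06, 3.969e-06]  ψ = [0, 0, 0, 0]  (obs o_4=0)
t=5: δ = [2.481e-07, 6.615e-07, 6.615e-07, 4.961e-07]  ψ = [1, 1, 1, 1]  (obs o_5=0)
t=6: δ = [4.594e-08, 5.168e-08, 5.513e-08, 2.756e-08]  ψ = [2, 3, 1, 1]  (obs o_6=1)
backtrack: best end state = 2; path = [2, 0, 0, 0, 1, 1, 2]

path = [2, 0, 0, 0, 1, 1, 2]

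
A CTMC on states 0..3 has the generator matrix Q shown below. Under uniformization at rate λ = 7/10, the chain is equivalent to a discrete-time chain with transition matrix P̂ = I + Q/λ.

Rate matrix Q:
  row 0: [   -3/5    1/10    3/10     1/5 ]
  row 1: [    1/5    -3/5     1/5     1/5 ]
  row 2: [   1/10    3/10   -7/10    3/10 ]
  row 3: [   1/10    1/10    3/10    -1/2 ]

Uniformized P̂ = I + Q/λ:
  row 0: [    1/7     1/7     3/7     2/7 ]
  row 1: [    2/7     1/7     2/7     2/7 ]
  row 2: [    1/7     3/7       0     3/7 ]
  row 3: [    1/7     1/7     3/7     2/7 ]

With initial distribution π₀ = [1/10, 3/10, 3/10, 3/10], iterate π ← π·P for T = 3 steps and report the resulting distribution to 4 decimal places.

π = [0.1738, 0.2245, 0.2752, 0.3265]

t=0: π = [0.1000, 0.3000, 0.3000, 0.3000]
t=1: π = [0.1857, 0.2286, 0.2571, 0.3286]
t=2: π = [0.1755, 0.2163, 0.2857, 0.3224]
t=3: π = [0.1738, 0.2245, 0.2752, 0.3265]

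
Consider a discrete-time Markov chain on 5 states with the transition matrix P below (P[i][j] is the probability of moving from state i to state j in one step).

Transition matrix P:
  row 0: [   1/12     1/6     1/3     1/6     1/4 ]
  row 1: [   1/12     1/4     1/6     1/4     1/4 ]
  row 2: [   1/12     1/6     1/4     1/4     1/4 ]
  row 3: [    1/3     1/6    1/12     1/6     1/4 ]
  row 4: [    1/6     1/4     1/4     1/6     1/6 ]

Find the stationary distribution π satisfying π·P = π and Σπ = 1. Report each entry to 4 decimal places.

Balance equations π_j = Σ_i π_i·P[i][j]:
  π_0 = 1/12·π_0 + 1/12·π_1 + 1/12·π_2 + 1/3·π_3 + 1/6·π_4
  π_1 = 1/6·π_0 + 1/4·π_1 + 1/6·π_2 + 1/6·π_3 + 1/4·π_4
  π_2 = 1/3·π_0 + 1/6·π_1 + 1/4·π_2 + 1/12·π_3 + 1/4·π_4
  π_3 = 1/6·π_0 + 1/4·π_1 + 1/4·π_2 + 1/6·π_3 + 1/6·π_4
  normalize: π_0 + π_1 + π_2 + π_3 + π_4 = 1
Solving the linear system gives exactly π = [316/2067, 29/143, 1609/7579, 32/159, 3/13].

π = [0.1529, 0.2028, 0.2123, 0.2013, 0.2308]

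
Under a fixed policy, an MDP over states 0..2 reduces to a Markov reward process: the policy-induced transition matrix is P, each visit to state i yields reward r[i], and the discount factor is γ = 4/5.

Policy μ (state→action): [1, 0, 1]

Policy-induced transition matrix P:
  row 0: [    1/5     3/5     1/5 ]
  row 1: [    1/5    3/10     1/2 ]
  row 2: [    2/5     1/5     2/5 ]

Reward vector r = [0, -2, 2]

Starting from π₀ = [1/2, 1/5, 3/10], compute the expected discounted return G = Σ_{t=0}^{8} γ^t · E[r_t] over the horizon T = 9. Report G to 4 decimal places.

G = 0.2327

t=0: π = [0.5000, 0.2000, 0.3000], E[r] = 0.2000, γ^t·E[r] = 0.200000, running G = 0.200000
t=1: π = [0.2600, 0.4200, 0.3200], E[r] = -0.2000, γ^t·E[r] = -0.160000, running G = 0.040000
t=2: π = [0.2640, 0.3460, 0.3900], E[r] = 0.0880, γ^t·E[r] = 0.056320, running G = 0.096320
t=3: π = [0.2780, 0.3402, 0.3818], E[r] = 0.0832, γ^t·E[r] = 0.042598, running G = 0.138918
t=4: π = [0.2764, 0.3452, 0.3784], E[r] = 0.0664, γ^t·E[r] = 0.027197, running G = 0.166116
t=5: π = [0.2757, 0.3451, 0.3793], E[r] = 0.0684, γ^t·E[r] = 0.022403, running G = 0.188519
t=6: π = [0.2759, 0.3448, 0.3794], E[r] = 0.0692, γ^t·E[r] = 0.018135, running G = 0.206654
t=7: π = [0.2759, 0.3448, 0.3793], E[r] = 0.0690, γ^t·E[r] = 0.014466, running G = 0.221120
t=8: π = [0.2759, 0.3448, 0.3793], E[r] = 0.0690, γ^t·E[r] = 0.011568, running G = 0.232688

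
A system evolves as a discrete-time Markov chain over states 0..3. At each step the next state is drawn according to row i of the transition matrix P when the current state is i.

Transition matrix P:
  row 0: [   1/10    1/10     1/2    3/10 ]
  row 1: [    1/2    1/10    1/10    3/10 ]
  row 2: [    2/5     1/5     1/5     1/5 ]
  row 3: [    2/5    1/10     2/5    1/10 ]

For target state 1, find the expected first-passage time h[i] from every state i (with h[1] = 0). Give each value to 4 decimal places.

h = [7.3113, 0.0000, 6.7453, 7.3585]

First-step conditioning: h[1] = 0; for i ≠ 1, h[i] = 1 + Σ_k P[i][k]·h[k].
  h[0] = 1 + 1/10·h[0] + 1/2·h[2] + 3/10·h[3]
  h[2] = 1 + 2/5·h[0] + 1/5·h[2] + 1/5·h[3]
  h[3] = 1 + 2/5·h[0] + 2/5·h[2] + 1/10·h[3]
Solving the 3×3 linear system over states ≠ 1 gives exactly h = [775/106, 0, 715/106, 390/53] (h[1] = 0 is the target).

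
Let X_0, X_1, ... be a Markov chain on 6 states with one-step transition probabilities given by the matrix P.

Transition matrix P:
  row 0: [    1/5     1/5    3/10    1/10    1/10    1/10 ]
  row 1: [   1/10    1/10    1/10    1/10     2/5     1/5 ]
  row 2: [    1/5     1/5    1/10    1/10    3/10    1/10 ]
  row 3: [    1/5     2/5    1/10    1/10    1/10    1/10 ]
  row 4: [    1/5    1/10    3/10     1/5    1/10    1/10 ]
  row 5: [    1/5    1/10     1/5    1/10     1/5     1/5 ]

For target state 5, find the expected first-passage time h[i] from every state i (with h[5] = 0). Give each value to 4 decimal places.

h = [8.4333, 7.6812, 8.4433, 8.2809, 8.4933, 0.0000]

First-step conditioning: h[5] = 0; for i ≠ 5, h[i] = 1 + Σ_k P[i][k]·h[k].
  h[0] = 1 + 1/5·h[0] + 1/5·h[1] + 3/10·h[2] + 1/10·h[3] + 1/10·h[4]
  h[1] = 1 + 1/10·h[0] + 1/10·h[1] + 1/10·h[2] + 1/10·h[3] + 2/5·h[4]
  h[2] = 1 + 1/5·h[0] + 1/5·h[1] + 1/10·h[2] + 1/10·h[3] + 3/10·h[4]
  h[3] = 1 + 1/5·h[0] + 2/5·h[1] + 1/10·h[2] + 1/10·h[3] + 1/10·h[4]
  h[4] = 1 + 1/5·h[0] + 1/10·h[1] + 3/10·h[2] + 1/5·h[3] + 1/10·h[4]
Solving the 5×5 linear system over states ≠ 5 gives exactly h = [5625/667, 530/69, 16895/2001, 16570/2001, 5665/667, 0] (h[5] = 0 is the target).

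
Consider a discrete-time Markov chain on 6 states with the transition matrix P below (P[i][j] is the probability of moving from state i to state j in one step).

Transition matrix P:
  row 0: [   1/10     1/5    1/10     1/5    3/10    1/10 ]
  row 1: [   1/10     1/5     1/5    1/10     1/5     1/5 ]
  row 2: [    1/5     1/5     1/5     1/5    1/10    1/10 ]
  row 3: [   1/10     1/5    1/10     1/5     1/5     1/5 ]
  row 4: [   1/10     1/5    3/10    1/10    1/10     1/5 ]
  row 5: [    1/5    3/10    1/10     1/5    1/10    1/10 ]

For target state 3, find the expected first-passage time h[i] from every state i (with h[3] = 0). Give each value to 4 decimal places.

h = [6.2256, 6.7831, 6.1153, 0.0000, 6.7224, 6.1820]

First-step conditioning: h[3] = 0; for i ≠ 3, h[i] = 1 + Σ_k P[i][k]·h[k].
  h[0] = 1 + 1/10·h[0] + 1/5·h[1] + 1/10·h[2] + 3/10·h[4] + 1/10·h[5]
  h[1] = 1 + 1/10·h[0] + 1/5·h[1] + 1/5·h[2] + 1/5·h[4] + 1/5·h[5]
  h[2] = 1 + 1/5·h[0] + 1/5·h[1] + 1/5·h[2] + 1/10·h[4] + 1/10·h[5]
  h[4] = 1 + 1/10·h[0] + 1/5·h[1] + 3/10·h[2] + 1/10·h[4] + 1/5·h[5]
  h[5] = 1 + 1/5·h[0] + 3/10·h[1] + 1/10·h[2] + 1/10·h[4] + 1/10·h[5]
Solving the 5×5 linear system over states ≠ 3 gives exactly h = [112790/18117, 122890/18117, 12310/2013, 0, 121790/18117, 112000/18117] (h[3] = 0 is the target).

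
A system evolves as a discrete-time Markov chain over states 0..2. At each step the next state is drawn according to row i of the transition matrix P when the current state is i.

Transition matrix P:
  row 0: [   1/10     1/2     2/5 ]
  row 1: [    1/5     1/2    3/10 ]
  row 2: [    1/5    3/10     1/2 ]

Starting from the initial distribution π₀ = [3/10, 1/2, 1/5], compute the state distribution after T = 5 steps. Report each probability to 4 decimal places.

π = [0.1818, 0.4205, 0.3977]

t=0: π = [0.3000, 0.5000, 0.2000]
t=1: π = [0.1700, 0.4600, 0.3700]
t=2: π = [0.1830, 0.4260, 0.3910]
t=3: π = [0.1817, 0.4218, 0.3965]
t=4: π = [0.1818, 0.4207, 0.3975]
t=5: π = [0.1818, 0.4205, 0.3977]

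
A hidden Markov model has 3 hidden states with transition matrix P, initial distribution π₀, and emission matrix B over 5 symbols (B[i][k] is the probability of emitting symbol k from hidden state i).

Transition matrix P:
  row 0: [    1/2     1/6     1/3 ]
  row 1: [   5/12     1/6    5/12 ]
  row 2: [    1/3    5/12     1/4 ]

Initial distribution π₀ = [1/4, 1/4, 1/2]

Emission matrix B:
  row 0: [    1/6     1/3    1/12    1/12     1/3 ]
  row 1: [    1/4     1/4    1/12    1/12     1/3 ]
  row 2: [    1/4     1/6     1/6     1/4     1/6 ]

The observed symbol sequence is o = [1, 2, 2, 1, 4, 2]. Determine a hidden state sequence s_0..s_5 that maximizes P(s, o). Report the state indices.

path = [0, 0, 0, 0, 0, 2]

t=0: δ = [8.333e-02, 6.250e-02, 8.333e-02]  (obs o_0=1)
t=1: δ = [3.472e-03, 2.894e-03, 4.630e-03]  ψ = [0, 2, 0]  (obs o_1=2)
t=2: δ = [1.447e-04, 1.608e-04, 2.009e-04]  ψ = [0, 2, 1]  (obs o_2=2)
t=3: δ = [2.411e-05, 2.093e-05, 1.116e-05]  ψ = [0, 2, 1]  (obs o_3=1)
t=4: δ = [4.019e-06, 1.550e-06, 1.454e-06]  ψ = [0, 2, 1]  (obs o_4=4)
t=5: δ = [1.674e-07, 5.582e-08, 2.233e-07]  ψ = [0, 0, 0]  (obs o_5=2)
backtrack: best end state = 2; path = [0, 0, 0, 0, 0, 2]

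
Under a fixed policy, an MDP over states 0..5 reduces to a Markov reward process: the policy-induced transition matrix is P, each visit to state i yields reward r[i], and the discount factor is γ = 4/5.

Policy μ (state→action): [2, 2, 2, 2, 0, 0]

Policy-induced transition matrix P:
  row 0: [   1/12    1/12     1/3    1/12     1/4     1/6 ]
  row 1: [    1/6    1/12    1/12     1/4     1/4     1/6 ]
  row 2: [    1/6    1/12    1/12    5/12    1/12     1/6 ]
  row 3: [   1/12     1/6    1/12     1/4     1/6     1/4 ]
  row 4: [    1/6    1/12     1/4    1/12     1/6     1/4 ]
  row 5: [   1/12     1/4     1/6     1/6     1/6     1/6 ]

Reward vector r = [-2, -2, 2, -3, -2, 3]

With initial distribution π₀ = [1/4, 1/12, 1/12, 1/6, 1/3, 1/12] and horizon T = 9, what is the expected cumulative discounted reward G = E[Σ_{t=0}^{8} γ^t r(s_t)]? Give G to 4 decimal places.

G = -3.1126

t=0: π = [0.2500, 0.0833, 0.0833, 0.1667, 0.3333, 0.0833], E[r] = -1.4167, γ^t·E[r] = -1.416667, running G = -1.416667
t=1: π = [0.1250, 0.1111, 0.2083, 0.1597, 0.1875, 0.2083], E[r] = -0.2847, γ^t·E[r] = -0.227778, running G = -1.644444
t=2: π = [0.1256, 0.1314, 0.1632, 0.2153, 0.1690, 0.1956], E[r] = -0.5845, γ^t·E[r] = -0.374074, running G = -2.018519
t=3: π = [0.1220, 0.1339, 0.1592, 0.2118, 0.1745, 0.1987], E[r] = -0.5816, γ^t·E[r] = -0.297778, running G = -2.316296
t=4: π = [0.1223, 0.1341, 0.1595, 0.2106, 0.1747, 0.1989], E[r] = -0.5784, γ^t·E[r] = -0.236928, running G = -2.553225
t=5: π = [0.1224, 0.1340, 0.1596, 0.2105, 0.1747, 0.1988], E[r] = -0.5782, γ^t·E[r] = -0.189477, running G = -2.742702
t=6: π = [0.1224, 0.1340, 0.1596, 0.2105, 0.1747, 0.1988], E[r] = -0.5782, γ^t·E[r] = -0.151577, running G = -2.894279
t=7: π = [0.1224, 0.1340, 0.1596, 0.2105, 0.1747, 0.1988], E[r] = -0.5782, γ^t·E[r] = -0.121263, running G = -3.015542
t=8: π = [0.1224, 0.1340, 0.1596, 0.2105, 0.1747, 0.1988], E[r] = -0.5782, γ^t·E[r] = -0.097011, running G = -3.112552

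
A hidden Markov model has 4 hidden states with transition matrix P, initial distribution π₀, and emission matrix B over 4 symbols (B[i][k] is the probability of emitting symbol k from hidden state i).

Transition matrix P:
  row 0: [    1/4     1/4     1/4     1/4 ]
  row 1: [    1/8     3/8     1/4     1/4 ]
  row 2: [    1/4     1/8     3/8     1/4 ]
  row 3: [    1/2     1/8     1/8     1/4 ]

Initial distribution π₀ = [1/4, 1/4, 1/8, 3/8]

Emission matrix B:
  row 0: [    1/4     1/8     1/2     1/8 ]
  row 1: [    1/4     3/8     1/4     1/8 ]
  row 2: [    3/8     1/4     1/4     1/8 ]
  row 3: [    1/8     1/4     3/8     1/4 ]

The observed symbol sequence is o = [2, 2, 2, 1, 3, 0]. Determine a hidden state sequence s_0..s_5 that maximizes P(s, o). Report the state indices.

path = [3, 0, 0, 1, 3, 0]

t=0: δ = [1.250e-01, 6.250e-02, 3.125e-02, 1.406e-01]  (obs o_0=2)
t=1: δ = [3.516e-02, 7.812e-03, 7.812e-03, 1.318e-02]  ψ = [3, 0, 0, 3]  (obs o_1=2)
t=2: δ = [4.395e-03, 2.197e-03, 2.197e-03, 3.296e-03]  ψ = [0, 0, 0, 0]  (obs o_2=2)
t=3: δ = [2.060e-04, 4.120e-04, 2.747e-04, 2.747e-04]  ψ = [3, 0, 0, 0]  (obs o_3=1)
t=4: δ = [1.717e-05, 1.931e-05, 1.287e-05, 2.575e-05]  ψ = [3, 1, 1, 1]  (obs o_4=3)
t=5: δ = [3.219e-06, 1.810e-06, 1.810e-06, 8.047e-07]  ψ = [3, 1, 1, 3]  (obs o_5=0)
backtrack: best end state = 0; path = [3, 0, 0, 1, 3, 0]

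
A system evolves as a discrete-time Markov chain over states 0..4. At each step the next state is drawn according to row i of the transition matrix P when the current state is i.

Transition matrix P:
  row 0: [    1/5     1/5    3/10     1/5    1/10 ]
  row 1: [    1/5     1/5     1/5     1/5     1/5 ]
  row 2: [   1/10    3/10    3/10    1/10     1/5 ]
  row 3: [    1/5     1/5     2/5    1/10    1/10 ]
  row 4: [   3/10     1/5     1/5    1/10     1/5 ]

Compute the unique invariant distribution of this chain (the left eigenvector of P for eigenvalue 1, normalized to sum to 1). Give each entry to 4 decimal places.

π = [0.1892, 0.2275, 0.2747, 0.1417, 0.1669]

Balance equations π_j = Σ_i π_i·P[i][j]:
  π_0 = 1/5·π_0 + 1/5·π_1 + 1/10·π_2 + 1/5·π_3 + 3/10·π_4
  π_1 = 1/5·π_0 + 1/5·π_1 + 3/10·π_2 + 1/5·π_3 + 1/5·π_4
  π_2 = 3/10·π_0 + 1/5·π_1 + 3/10·π_2 + 2/5·π_3 + 1/5·π_4
  π_3 = 1/5·π_0 + 1/5·π_1 + 1/10·π_2 + 1/10·π_3 + 1/10·π_4
  normalize: π_0 + π_1 + π_2 + π_3 + π_4 = 1
Solving the linear system gives exactly π = [1934/10221, 775/3407, 936/3407, 1448/10221, 1706/10221].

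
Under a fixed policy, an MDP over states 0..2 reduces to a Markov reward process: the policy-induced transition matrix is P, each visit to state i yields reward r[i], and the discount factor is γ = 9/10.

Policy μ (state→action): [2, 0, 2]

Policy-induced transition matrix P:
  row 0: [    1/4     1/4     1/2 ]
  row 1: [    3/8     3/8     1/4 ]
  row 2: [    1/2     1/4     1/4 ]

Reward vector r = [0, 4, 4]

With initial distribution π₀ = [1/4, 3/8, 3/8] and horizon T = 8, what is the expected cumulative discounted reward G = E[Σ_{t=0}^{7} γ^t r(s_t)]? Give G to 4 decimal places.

G = 14.7531

t=0: π = [0.2500, 0.3750, 0.3750], E[r] = 3.0000, γ^t·E[r] = 3.000000, running G = 3.000000
t=1: π = [0.3906, 0.2969, 0.3125], E[r] = 2.4375, γ^t·E[r] = 2.193750, running G = 5.193750
t=2: π = [0.3652, 0.2871, 0.3477], E[r] = 2.5391, γ^t·E[r] = 2.056641, running G = 7.250391
t=3: π = [0.3728, 0.2859, 0.3413], E[r] = 2.5088, γ^t·E[r] = 1.828907, running G = 9.079298
t=4: π = [0.3711, 0.2857, 0.3432], E[r] = 2.5157, γ^t·E[r] = 1.650582, running G = 10.729880
t=5: π = [0.3715, 0.2857, 0.3428], E[r] = 2.5139, γ^t·E[r] = 1.484451, running G = 12.214331
t=6: π = [0.3714, 0.2857, 0.3429], E[r] = 2.5144, γ^t·E[r] = 1.336242, running G = 13.550573
t=7: π = [0.3714, 0.2857, 0.3429], E[r] = 2.5143, γ^t·E[r] = 1.202564, running G = 14.753137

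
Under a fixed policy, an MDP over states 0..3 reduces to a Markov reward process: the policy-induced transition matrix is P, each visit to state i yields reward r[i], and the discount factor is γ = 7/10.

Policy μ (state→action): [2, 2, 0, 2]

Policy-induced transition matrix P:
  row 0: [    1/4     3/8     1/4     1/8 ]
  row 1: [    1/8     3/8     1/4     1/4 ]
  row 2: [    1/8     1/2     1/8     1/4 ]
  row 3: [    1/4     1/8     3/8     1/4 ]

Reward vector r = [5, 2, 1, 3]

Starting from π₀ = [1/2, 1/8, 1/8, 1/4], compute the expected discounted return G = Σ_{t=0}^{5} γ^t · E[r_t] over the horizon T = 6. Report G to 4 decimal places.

t=0: π = [0.5000, 0.1250, 0.1250, 0.2500], E[r] = 3.6250, γ^t·E[r] = 3.625000, running G = 3.625000
t=1: π = [0.2188, 0.3281, 0.2656, 0.1875], E[r] = 2.5781, γ^t·E[r] = 1.804688, running G = 5.429688
t=2: π = [0.1758, 0.3613, 0.2402, 0.2227], E[r] = 2.5098, γ^t·E[r] = 1.229785, running G = 6.659473
t=3: π = [0.1748, 0.3494, 0.2478, 0.2280], E[r] = 2.5046, γ^t·E[r] = 0.859091, running G = 7.518564
t=4: π = [0.1754, 0.3490, 0.2475, 0.2281], E[r] = 2.5067, γ^t·E[r] = 0.601855, running G = 8.120418
t=5: π = [0.1754, 0.3489, 0.2476, 0.2281], E[r] = 2.5068, γ^t·E[r] = 0.421321, running G = 8.541739

G = 8.5417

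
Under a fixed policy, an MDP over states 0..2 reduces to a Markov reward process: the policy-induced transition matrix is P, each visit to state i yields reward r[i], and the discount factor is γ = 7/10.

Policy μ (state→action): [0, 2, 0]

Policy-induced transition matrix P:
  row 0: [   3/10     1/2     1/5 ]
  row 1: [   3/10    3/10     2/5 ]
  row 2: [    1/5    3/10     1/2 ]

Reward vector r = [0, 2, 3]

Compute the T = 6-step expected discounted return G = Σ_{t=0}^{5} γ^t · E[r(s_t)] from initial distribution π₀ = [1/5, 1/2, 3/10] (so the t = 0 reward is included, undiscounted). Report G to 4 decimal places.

G = 5.5076

t=0: π = [0.2000, 0.5000, 0.3000], E[r] = 1.9000, γ^t·E[r] = 1.900000, running G = 1.900000
t=1: π = [0.2700, 0.3400, 0.3900], E[r] = 1.8500, γ^t·E[r] = 1.295000, running G = 3.195000
t=2: π = [0.2610, 0.3540, 0.3850], E[r] = 1.8630, γ^t·E[r] = 0.912870, running G = 4.107870
t=3: π = [0.2615, 0.3522, 0.3863], E[r] = 1.8633, γ^t·E[r] = 0.639112, running G = 4.746982
t=4: π = [0.2614, 0.3523, 0.3863], E[r] = 1.8636, γ^t·E[r] = 0.447448, running G = 5.194430
t=5: π = [0.2614, 0.3523, 0.3864], E[r] = 1.8636, γ^t·E[r] = 0.313219, running G = 5.507649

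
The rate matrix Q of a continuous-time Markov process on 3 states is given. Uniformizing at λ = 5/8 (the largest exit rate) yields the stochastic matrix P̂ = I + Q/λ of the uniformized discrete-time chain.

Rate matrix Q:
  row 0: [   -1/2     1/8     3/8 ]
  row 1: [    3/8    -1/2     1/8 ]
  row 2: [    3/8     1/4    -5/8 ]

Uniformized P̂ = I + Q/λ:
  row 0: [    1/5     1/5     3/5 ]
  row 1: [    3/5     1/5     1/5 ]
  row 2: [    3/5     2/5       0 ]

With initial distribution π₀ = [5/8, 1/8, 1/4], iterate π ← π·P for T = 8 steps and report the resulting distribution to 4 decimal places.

t=0: π = [0.6250, 0.1250, 0.2500]
t=1: π = [0.3500, 0.2500, 0.4000]
t=2: π = [0.4600, 0.2800, 0.2600]
t=3: π = [0.4160, 0.2520, 0.3320]
t=4: π = [0.4336, 0.2664, 0.3000]
t=5: π = [0.4266, 0.2600, 0.3134]
t=6: π = [0.4294, 0.2627, 0.3079]
t=7: π = [0.4282, 0.2616, 0.3102]
t=8: π = [0.4287, 0.2620, 0.3093]

π = [0.4287, 0.2620, 0.3093]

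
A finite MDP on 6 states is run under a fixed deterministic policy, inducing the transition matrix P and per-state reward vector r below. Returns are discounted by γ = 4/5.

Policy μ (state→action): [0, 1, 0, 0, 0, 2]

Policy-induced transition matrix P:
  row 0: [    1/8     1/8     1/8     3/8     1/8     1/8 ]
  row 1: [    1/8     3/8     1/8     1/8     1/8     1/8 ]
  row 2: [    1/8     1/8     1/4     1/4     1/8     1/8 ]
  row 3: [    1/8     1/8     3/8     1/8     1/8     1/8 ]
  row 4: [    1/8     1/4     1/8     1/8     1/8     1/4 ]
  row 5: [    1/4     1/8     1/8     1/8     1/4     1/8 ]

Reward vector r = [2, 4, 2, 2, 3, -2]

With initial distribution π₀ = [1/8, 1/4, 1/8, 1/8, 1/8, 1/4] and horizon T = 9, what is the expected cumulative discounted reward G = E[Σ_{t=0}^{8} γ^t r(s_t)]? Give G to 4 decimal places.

t=0: π = [0.1250, 0.2500, 0.1250, 0.1250, 0.1250, 0.2500], E[r] = 1.6250, γ^t·E[r] = 1.625000, running G = 1.625000
t=1: π = [0.1563, 0.2031, 0.1719, 0.1719, 0.1563, 0.1406], E[r] = 2.0000, γ^t·E[r] = 1.600000, running G = 3.225000
t=2: π = [0.1426, 0.1953, 0.1895, 0.1855, 0.1426, 0.1445], E[r] = 1.9551, γ^t·E[r] = 1.251250, running G = 4.476250
t=3: π = [0.1431, 0.1917, 0.1951, 0.1843, 0.1431, 0.1428], E[r] = 1.9551, γ^t·E[r] = 1.001000, running G = 5.477250
t=4: π = [0.1429, 0.1908, 0.1955, 0.1852, 0.1429, 0.1429], E[r] = 1.9529, γ^t·E[r] = 0.799913, running G = 6.277163
t=5: π = [0.1429, 0.1906, 0.1957, 0.1851, 0.1429, 0.1429], E[r] = 1.9525, γ^t·E[r] = 0.639810, running G = 6.916973
t=6: π = [0.1429, 0.1905, 0.1958, 0.1852, 0.1429, 0.1429], E[r] = 1.9524, γ^t·E[r] = 0.511815, running G = 7.428788
t=7: π = [0.1429, 0.1905, 0.1958, 0.1852, 0.1429, 0.1429], E[r] = 1.9524, γ^t·E[r] = 0.409446, running G = 7.838234
t=8: π = [0.1429, 0.1905, 0.1958, 0.1852, 0.1429, 0.1429], E[r] = 1.9524, γ^t·E[r] = 0.327556, running G = 8.165789

G = 8.1658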